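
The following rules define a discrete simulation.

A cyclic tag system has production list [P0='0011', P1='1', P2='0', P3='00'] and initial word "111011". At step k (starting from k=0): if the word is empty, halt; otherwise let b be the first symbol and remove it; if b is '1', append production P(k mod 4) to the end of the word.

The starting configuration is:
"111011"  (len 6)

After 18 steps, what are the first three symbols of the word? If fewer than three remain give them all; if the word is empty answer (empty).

011

[0] "111011"  (len 6)
[1] "110110011"  (len 9)
[2] "101100111"  (len 9)
[3] "011001110"  (len 9)
[4] "11001110"  (len 8)
[5] "10011100011"  (len 11)
[6] "00111000111"  (len 11)
[7] "0111000111"  (len 10)
[8] "111000111"  (len 9)
[9] "110001110011"  (len 12)
[10] "100011100111"  (len 12)
[11] "000111001110"  (len 12)
[12] "00111001110"  (len 11)
[13] "0111001110"  (len 10)
[14] "111001110"  (len 9)
[15] "110011100"  (len 9)
[16] "1001110000"  (len 10)
[17] "0011100000011"  (len 13)
[18] "011100000011"  (len 12)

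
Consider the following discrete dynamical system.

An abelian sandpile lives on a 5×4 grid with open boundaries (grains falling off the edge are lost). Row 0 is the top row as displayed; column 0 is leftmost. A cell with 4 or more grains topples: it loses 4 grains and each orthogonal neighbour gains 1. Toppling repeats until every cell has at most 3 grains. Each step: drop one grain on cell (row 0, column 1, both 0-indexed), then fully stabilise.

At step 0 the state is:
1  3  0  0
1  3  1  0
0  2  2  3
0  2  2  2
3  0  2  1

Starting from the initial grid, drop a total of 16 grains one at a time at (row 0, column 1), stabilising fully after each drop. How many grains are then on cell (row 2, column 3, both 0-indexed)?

0) 1  3  0  0
1  3  1  0
0  2  2  3
0  2  2  2
3  0  2  1
1) 2  1  1  0
2  0  2  0
0  3  2  3
0  2  2  2
3  0  2  1
2) 2  2  1  0
2  0  2  0
0  3  2  3
0  2  2  2
3  0  2  1
3) 2  3  1  0
2  0  2  0
0  3  2  3
0  2  2  2
3  0  2  1
4) 3  0  2  0
2  1  2  0
0  3  2  3
0  2  2  2
3  0  2  1
5) 3  1  2  0
2  1  2  0
0  3  2  3
0  2  2  2
3  0  2  1
6) 3  2  2  0
2  1  2  0
0  3  2  3
0  2  2  2
3  0  2  1
7) 3  3  2  0
2  1  2  0
0  3  2  3
0  2  2  2
3  0  2  1
8) 0  1  3  0
3  2  2  0
0  3  2  3
0  2  2  2
3  0  2  1
9) 0  2  3  0
3  2  2  0
0  3  2  3
0  2  2  2
3  0  2  1
10) 0  3  3  0
3  2  2  0
0  3  2  3
0  2  2  2
3  0  2  1
11) 1  1  0  1
3  3  3  0
0  3  2  3
0  2  2  2
3  0  2  1
12) 1  2  0  1
3  3  3  0
0  3  2  3
0  2  2  2
3  0  2  1
13) 1  3  0  1
3  3  3  0
0  3  2  3
0  2  2  2
3  0  2  1
14) 3  1  2  1
0  3  1  2
2  1  1  0
0  3  3  3
3  0  2  1
15) 3  2  2  1
0  3  1  2
2  1  1  0
0  3  3  3
3  0  2  1
16) 3  3  2  1
0  3  1  2
2  1  1  0
0  3  3  3
3  0  2  1

0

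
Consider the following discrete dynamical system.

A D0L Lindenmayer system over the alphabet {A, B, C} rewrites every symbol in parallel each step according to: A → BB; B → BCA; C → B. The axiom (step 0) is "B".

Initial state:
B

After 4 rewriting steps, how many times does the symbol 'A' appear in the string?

k=0  B
k=1  BCA
k=2  BCABBB
k=3  BCABBBBCABCABCA
k=4  BCABBBBCABCABCABCABBBBCABBBBCABBB

7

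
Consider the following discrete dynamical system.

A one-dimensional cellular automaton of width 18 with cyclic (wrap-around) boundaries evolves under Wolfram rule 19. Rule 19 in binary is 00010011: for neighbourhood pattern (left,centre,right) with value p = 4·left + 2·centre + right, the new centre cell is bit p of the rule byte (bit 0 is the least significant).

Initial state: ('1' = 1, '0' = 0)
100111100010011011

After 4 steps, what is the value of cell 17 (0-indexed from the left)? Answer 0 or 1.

k=0  100111100010011011
k=1  011000011101100000
k=2  100111100000011111
k=3  011000011111100000
k=4  100111100000011111

1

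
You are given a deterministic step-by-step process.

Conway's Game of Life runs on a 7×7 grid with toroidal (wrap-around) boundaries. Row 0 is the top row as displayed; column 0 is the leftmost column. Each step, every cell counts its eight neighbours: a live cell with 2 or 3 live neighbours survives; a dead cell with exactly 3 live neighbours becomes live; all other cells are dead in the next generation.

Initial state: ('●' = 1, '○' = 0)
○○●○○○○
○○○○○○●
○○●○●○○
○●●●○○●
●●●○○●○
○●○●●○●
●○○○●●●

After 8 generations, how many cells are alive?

2

gen 0: ○○●○○○○
○○○○○○●
○○●○●○○
○●●●○○●
●●●○○●○
○●○●●○●
●○○○●●●
gen 1: ●○○○○○○
○○○●○○○
●●●○○●○
○○○○●●●
○○○○○●○
○○○●○○○
●●●○●○●
gen 2: ●○●●○○●
●○●○○○●
●●●●○●○
●●○○●○○
○○○○○●●
●●●●●●●
●●●●○○●
gen 3: ○○○○○●○
○○○○●●○
○○○●●●○
○○○●●○○
○○○○○○○
○○○○○○○
○○○○○○○
gen 4: ○○○○●●○
○○○●○○●
○○○○○○○
○○○●○●○
○○○○○○○
○○○○○○○
○○○○○○○
gen 5: ○○○○●●○
○○○○●●○
○○○○●○○
○○○○○○○
○○○○○○○
○○○○○○○
○○○○○○○
gen 6: ○○○○●●○
○○○●○○○
○○○○●●○
○○○○○○○
○○○○○○○
○○○○○○○
○○○○○○○
gen 7: ○○○○●○○
○○○●○○○
○○○○●○○
○○○○○○○
○○○○○○○
○○○○○○○
○○○○○○○
gen 8: ○○○○○○○
○○○●●○○
○○○○○○○
○○○○○○○
○○○○○○○
○○○○○○○
○○○○○○○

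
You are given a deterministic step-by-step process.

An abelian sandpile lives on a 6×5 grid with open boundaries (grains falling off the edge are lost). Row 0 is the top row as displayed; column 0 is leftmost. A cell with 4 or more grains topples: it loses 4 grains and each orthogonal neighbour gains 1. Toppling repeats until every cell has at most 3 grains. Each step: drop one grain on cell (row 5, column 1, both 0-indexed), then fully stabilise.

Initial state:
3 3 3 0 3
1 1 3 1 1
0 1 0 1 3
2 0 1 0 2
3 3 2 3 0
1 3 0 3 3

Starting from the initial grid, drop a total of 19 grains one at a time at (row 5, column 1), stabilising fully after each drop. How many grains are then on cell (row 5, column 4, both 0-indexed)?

0) 3 3 3 0 3
1 1 3 1 1
0 1 0 1 3
2 0 1 0 2
3 3 2 3 0
1 3 0 3 3
1) 3 3 3 0 3
1 1 3 1 1
0 1 0 1 3
3 1 1 0 2
0 1 3 3 0
3 1 1 3 3
2) 3 3 3 0 3
1 1 3 1 1
0 1 0 1 3
3 1 1 0 2
0 1 3 3 0
3 2 1 3 3
3) 3 3 3 0 3
1 1 3 1 1
0 1 0 1 3
3 1 1 0 2
0 1 3 3 0
3 3 1 3 3
4) 3 3 3 0 3
1 1 3 1 1
0 1 0 1 3
3 1 1 0 2
1 2 3 3 0
0 1 2 3 3
5) 3 3 3 0 3
1 1 3 1 1
0 1 0 1 3
3 1 1 0 2
1 2 3 3 0
0 2 2 3 3
6) 3 3 3 0 3
1 1 3 1 1
0 1 0 1 3
3 1 1 0 2
1 2 3 3 0
0 3 2 3 3
7) 3 3 3 0 3
1 1 3 1 1
0 1 0 1 3
3 1 1 0 2
1 3 3 3 0
1 0 3 3 3
8) 3 3 3 0 3
1 1 3 1 1
0 1 0 1 3
3 1 1 0 2
1 3 3 3 0
1 1 3 3 3
9) 3 3 3 0 3
1 1 3 1 1
0 1 0 1 3
3 1 1 0 2
1 3 3 3 0
1 2 3 3 3
10) 3 3 3 0 3
1 1 3 1 1
0 1 0 1 3
3 1 1 0 2
1 3 3 3 0
1 3 3 3 3
11) 3 3 3 0 3
1 1 3 1 1
0 1 0 1 3
3 2 2 1 2
2 1 2 1 2
2 2 2 2 0
12) 3 3 3 0 3
1 1 3 1 1
0 1 0 1 3
3 2 2 1 2
2 1 2 1 2
2 3 2 2 0
13) 3 3 3 0 3
1 1 3 1 1
0 1 0 1 3
3 2 2 1 2
2 2 2 1 2
3 0 3 2 0
14) 3 3 3 0 3
1 1 3 1 1
0 1 0 1 3
3 2 2 1 2
2 2 2 1 2
3 1 3 2 0
15) 3 3 3 0 3
1 1 3 1 1
0 1 0 1 3
3 2 2 1 2
2 2 2 1 2
3 2 3 2 0
16) 3 3 3 0 3
1 1 3 1 1
0 1 0 1 3
3 2 2 1 2
2 2 2 1 2
3 3 3 2 0
17) 3 3 3 0 3
1 1 3 1 1
0 1 0 1 3
3 2 2 1 2
3 3 3 1 2
0 2 0 3 0
18) 3 3 3 0 3
1 1 3 1 1
0 1 0 1 3
3 2 2 1 2
3 3 3 1 2
0 3 0 3 0
19) 3 3 3 0 3
1 1 3 1 1
1 2 1 1 3
1 1 0 2 2
1 3 1 2 2
2 1 2 3 0

0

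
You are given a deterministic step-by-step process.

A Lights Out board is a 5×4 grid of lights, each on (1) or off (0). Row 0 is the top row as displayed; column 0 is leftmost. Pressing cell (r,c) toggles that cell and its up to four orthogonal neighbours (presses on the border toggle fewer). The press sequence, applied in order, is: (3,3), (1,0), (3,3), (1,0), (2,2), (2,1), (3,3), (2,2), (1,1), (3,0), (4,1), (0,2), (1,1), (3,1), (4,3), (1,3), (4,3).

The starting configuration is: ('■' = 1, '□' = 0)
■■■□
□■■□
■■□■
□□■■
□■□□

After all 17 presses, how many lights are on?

11

k=0  ■■■□
□■■□
■■□■
□□■■
□■□□
k=1  ■■■□
□■■□
■■□□
□□□□
□■□■
k=2  □■■□
■□■□
□■□□
□□□□
□■□■
k=3  □■■□
■□■□
□■□■
□□■■
□■□□
k=4  ■■■□
□■■□
■■□■
□□■■
□■□□
k=5  ■■■□
□■□□
■□■□
□□□■
□■□□
k=6  ■■■□
□□□□
□■□□
□■□■
□■□□
k=7  ■■■□
□□□□
□■□■
□■■□
□■□■
k=8  ■■■□
□□■□
□□■□
□■□□
□■□■
k=9  ■□■□
■■□□
□■■□
□■□□
□■□■
k=10  ■□■□
■■□□
■■■□
■□□□
■■□■
k=11  ■□■□
■■□□
■■■□
■■□□
□□■■
k=12  ■■□■
■■■□
■■■□
■■□□
□□■■
k=13  ■□□■
□□□□
■□■□
■■□□
□□■■
k=14  ■□□■
□□□□
■■■□
□□■□
□■■■
k=15  ■□□■
□□□□
■■■□
□□■■
□■□□
k=16  ■□□□
□□■■
■■■■
□□■■
□■□□
k=17  ■□□□
□□■■
■■■■
□□■□
□■■■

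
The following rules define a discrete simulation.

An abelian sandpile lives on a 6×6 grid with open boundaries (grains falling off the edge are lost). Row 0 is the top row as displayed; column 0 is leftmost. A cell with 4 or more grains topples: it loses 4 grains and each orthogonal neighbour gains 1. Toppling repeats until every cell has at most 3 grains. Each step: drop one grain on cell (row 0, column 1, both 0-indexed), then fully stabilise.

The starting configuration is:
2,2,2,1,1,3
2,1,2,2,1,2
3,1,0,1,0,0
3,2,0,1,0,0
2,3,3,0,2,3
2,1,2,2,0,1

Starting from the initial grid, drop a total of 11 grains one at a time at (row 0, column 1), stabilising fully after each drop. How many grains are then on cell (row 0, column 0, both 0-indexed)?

k=0  2,2,2,1,1,3
2,1,2,2,1,2
3,1,0,1,0,0
3,2,0,1,0,0
2,3,3,0,2,3
2,1,2,2,0,1
k=1  2,3,2,1,1,3
2,1,2,2,1,2
3,1,0,1,0,0
3,2,0,1,0,0
2,3,3,0,2,3
2,1,2,2,0,1
k=2  3,0,3,1,1,3
2,2,2,2,1,2
3,1,0,1,0,0
3,2,0,1,0,0
2,3,3,0,2,3
2,1,2,2,0,1
k=3  3,1,3,1,1,3
2,2,2,2,1,2
3,1,0,1,0,0
3,2,0,1,0,0
2,3,3,0,2,3
2,1,2,2,0,1
k=4  3,2,3,1,1,3
2,2,2,2,1,2
3,1,0,1,0,0
3,2,0,1,0,0
2,3,3,0,2,3
2,1,2,2,0,1
k=5  3,3,3,1,1,3
2,2,2,2,1,2
3,1,0,1,0,0
3,2,0,1,0,0
2,3,3,0,2,3
2,1,2,2,0,1
k=6  0,2,0,2,1,3
3,3,3,2,1,2
3,1,0,1,0,0
3,2,0,1,0,0
2,3,3,0,2,3
2,1,2,2,0,1
k=7  0,3,0,2,1,3
3,3,3,2,1,2
3,1,0,1,0,0
3,2,0,1,0,0
2,3,3,0,2,3
2,1,2,2,0,1
k=8  2,1,2,2,1,3
1,2,0,3,1,2
1,3,1,1,0,0
0,3,0,1,0,0
3,3,3,0,2,3
2,1,2,2,0,1
k=9  2,2,2,2,1,3
1,2,0,3,1,2
1,3,1,1,0,0
0,3,0,1,0,0
3,3,3,0,2,3
2,1,2,2,0,1
k=10  2,3,2,2,1,3
1,2,0,3,1,2
1,3,1,1,0,0
0,3,0,1,0,0
3,3,3,0,2,3
2,1,2,2,0,1
k=11  3,0,3,2,1,3
1,3,0,3,1,2
1,3,1,1,0,0
0,3,0,1,0,0
3,3,3,0,2,3
2,1,2,2,0,1

3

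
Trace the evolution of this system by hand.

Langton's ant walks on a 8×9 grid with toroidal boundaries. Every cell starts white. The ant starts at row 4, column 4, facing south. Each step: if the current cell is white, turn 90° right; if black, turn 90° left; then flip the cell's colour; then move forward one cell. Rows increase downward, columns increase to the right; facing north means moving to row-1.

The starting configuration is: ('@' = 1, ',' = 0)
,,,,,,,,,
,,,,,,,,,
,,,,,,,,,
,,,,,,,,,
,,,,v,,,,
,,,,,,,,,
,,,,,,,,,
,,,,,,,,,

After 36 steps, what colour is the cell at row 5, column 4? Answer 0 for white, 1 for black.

1

[0] ,,,,,,,,,
,,,,,,,,,
,,,,,,,,,
,,,,,,,,,
,,,,v,,,,
,,,,,,,,,
,,,,,,,,,
,,,,,,,,,
[1] ,,,,,,,,,
,,,,,,,,,
,,,,,,,,,
,,,,,,,,,
,,,<@,,,,
,,,,,,,,,
,,,,,,,,,
,,,,,,,,,
[2] ,,,,,,,,,
,,,,,,,,,
,,,,,,,,,
,,,^,,,,,
,,,@@,,,,
,,,,,,,,,
,,,,,,,,,
,,,,,,,,,
[3] ,,,,,,,,,
,,,,,,,,,
,,,,,,,,,
,,,@>,,,,
,,,@@,,,,
,,,,,,,,,
,,,,,,,,,
,,,,,,,,,
[4] ,,,,,,,,,
,,,,,,,,,
,,,,,,,,,
,,,@@,,,,
,,,@v,,,,
,,,,,,,,,
,,,,,,,,,
,,,,,,,,,
[5] ,,,,,,,,,
,,,,,,,,,
,,,,,,,,,
,,,@@,,,,
,,,@,>,,,
,,,,,,,,,
,,,,,,,,,
,,,,,,,,,
[6] ,,,,,,,,,
,,,,,,,,,
,,,,,,,,,
,,,@@,,,,
,,,@,@,,,
,,,,,v,,,
,,,,,,,,,
,,,,,,,,,
[7] ,,,,,,,,,
,,,,,,,,,
,,,,,,,,,
,,,@@,,,,
,,,@,@,,,
,,,,<@,,,
,,,,,,,,,
,,,,,,,,,
[8] ,,,,,,,,,
,,,,,,,,,
,,,,,,,,,
,,,@@,,,,
,,,@^@,,,
,,,,@@,,,
,,,,,,,,,
,,,,,,,,,
[9] ,,,,,,,,,
,,,,,,,,,
,,,,,,,,,
,,,@@,,,,
,,,@@>,,,
,,,,@@,,,
,,,,,,,,,
,,,,,,,,,
[10] ,,,,,,,,,
,,,,,,,,,
,,,,,,,,,
,,,@@^,,,
,,,@@,,,,
,,,,@@,,,
,,,,,,,,,
,,,,,,,,,
[11] ,,,,,,,,,
,,,,,,,,,
,,,,,,,,,
,,,@@@>,,
,,,@@,,,,
,,,,@@,,,
,,,,,,,,,
,,,,,,,,,
[12] ,,,,,,,,,
,,,,,,,,,
,,,,,,,,,
,,,@@@@,,
,,,@@,v,,
,,,,@@,,,
,,,,,,,,,
,,,,,,,,,
[13] ,,,,,,,,,
,,,,,,,,,
,,,,,,,,,
,,,@@@@,,
,,,@@<@,,
,,,,@@,,,
,,,,,,,,,
,,,,,,,,,
[14] ,,,,,,,,,
,,,,,,,,,
,,,,,,,,,
,,,@@^@,,
,,,@@@@,,
,,,,@@,,,
,,,,,,,,,
,,,,,,,,,
[15] ,,,,,,,,,
,,,,,,,,,
,,,,,,,,,
,,,@<,@,,
,,,@@@@,,
,,,,@@,,,
,,,,,,,,,
,,,,,,,,,
[16] ,,,,,,,,,
,,,,,,,,,
,,,,,,,,,
,,,@,,@,,
,,,@v@@,,
,,,,@@,,,
,,,,,,,,,
,,,,,,,,,
[17] ,,,,,,,,,
,,,,,,,,,
,,,,,,,,,
,,,@,,@,,
,,,@,>@,,
,,,,@@,,,
,,,,,,,,,
,,,,,,,,,
[18] ,,,,,,,,,
,,,,,,,,,
,,,,,,,,,
,,,@,^@,,
,,,@,,@,,
,,,,@@,,,
,,,,,,,,,
,,,,,,,,,
[19] ,,,,,,,,,
,,,,,,,,,
,,,,,,,,,
,,,@,@>,,
,,,@,,@,,
,,,,@@,,,
,,,,,,,,,
,,,,,,,,,
[20] ,,,,,,,,,
,,,,,,,,,
,,,,,,^,,
,,,@,@,,,
,,,@,,@,,
,,,,@@,,,
,,,,,,,,,
,,,,,,,,,
[21] ,,,,,,,,,
,,,,,,,,,
,,,,,,@>,
,,,@,@,,,
,,,@,,@,,
,,,,@@,,,
,,,,,,,,,
,,,,,,,,,
[22] ,,,,,,,,,
,,,,,,,,,
,,,,,,@@,
,,,@,@,v,
,,,@,,@,,
,,,,@@,,,
,,,,,,,,,
,,,,,,,,,
[23] ,,,,,,,,,
,,,,,,,,,
,,,,,,@@,
,,,@,@<@,
,,,@,,@,,
,,,,@@,,,
,,,,,,,,,
,,,,,,,,,
[24] ,,,,,,,,,
,,,,,,,,,
,,,,,,^@,
,,,@,@@@,
,,,@,,@,,
,,,,@@,,,
,,,,,,,,,
,,,,,,,,,
[25] ,,,,,,,,,
,,,,,,,,,
,,,,,<,@,
,,,@,@@@,
,,,@,,@,,
,,,,@@,,,
,,,,,,,,,
,,,,,,,,,
[26] ,,,,,,,,,
,,,,,^,,,
,,,,,@,@,
,,,@,@@@,
,,,@,,@,,
,,,,@@,,,
,,,,,,,,,
,,,,,,,,,
[27] ,,,,,,,,,
,,,,,@>,,
,,,,,@,@,
,,,@,@@@,
,,,@,,@,,
,,,,@@,,,
,,,,,,,,,
,,,,,,,,,
[28] ,,,,,,,,,
,,,,,@@,,
,,,,,@v@,
,,,@,@@@,
,,,@,,@,,
,,,,@@,,,
,,,,,,,,,
,,,,,,,,,
[29] ,,,,,,,,,
,,,,,@@,,
,,,,,<@@,
,,,@,@@@,
,,,@,,@,,
,,,,@@,,,
,,,,,,,,,
,,,,,,,,,
[30] ,,,,,,,,,
,,,,,@@,,
,,,,,,@@,
,,,@,v@@,
,,,@,,@,,
,,,,@@,,,
,,,,,,,,,
,,,,,,,,,
[31] ,,,,,,,,,
,,,,,@@,,
,,,,,,@@,
,,,@,,>@,
,,,@,,@,,
,,,,@@,,,
,,,,,,,,,
,,,,,,,,,
[32] ,,,,,,,,,
,,,,,@@,,
,,,,,,^@,
,,,@,,,@,
,,,@,,@,,
,,,,@@,,,
,,,,,,,,,
,,,,,,,,,
[33] ,,,,,,,,,
,,,,,@@,,
,,,,,<,@,
,,,@,,,@,
,,,@,,@,,
,,,,@@,,,
,,,,,,,,,
,,,,,,,,,
[34] ,,,,,,,,,
,,,,,^@,,
,,,,,@,@,
,,,@,,,@,
,,,@,,@,,
,,,,@@,,,
,,,,,,,,,
,,,,,,,,,
[35] ,,,,,,,,,
,,,,<,@,,
,,,,,@,@,
,,,@,,,@,
,,,@,,@,,
,,,,@@,,,
,,,,,,,,,
,,,,,,,,,
[36] ,,,,^,,,,
,,,,@,@,,
,,,,,@,@,
,,,@,,,@,
,,,@,,@,,
,,,,@@,,,
,,,,,,,,,
,,,,,,,,,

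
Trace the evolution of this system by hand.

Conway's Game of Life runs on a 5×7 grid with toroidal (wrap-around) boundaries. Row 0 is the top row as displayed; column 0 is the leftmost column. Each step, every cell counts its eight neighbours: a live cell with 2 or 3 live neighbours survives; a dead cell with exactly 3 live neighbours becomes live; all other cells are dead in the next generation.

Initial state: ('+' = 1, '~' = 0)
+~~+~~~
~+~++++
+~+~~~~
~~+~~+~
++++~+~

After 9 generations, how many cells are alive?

[0] +~~+~~~
~+~++++
+~+~~~~
~~+~~+~
++++~+~
[1] ~~~~~~~
~+~++++
+~+~~~~
+~~~+~~
+~~+~~~
[2] +~++~++
+++++++
+~+~~~~
+~~+~~+
~~~~~~~
[3] ~~~~~~~
~~~~~~~
~~~~~~~
++~~~~+
~+++++~
[4] ~~+++~~
~~~~~~~
+~~~~~~
++~++++
~++++++
[5] ~+~~~~~
~~~+~~~
++~~++~
~~~~~~~
~~~~~~~
[6] ~~~~~~~
+++~+~~
~~~~+~~
~~~~~~~
~~~~~~~
[7] ~+~~~~~
~+~+~~~
~+~+~~~
~~~~~~~
~~~~~~~
[8] ~~+~~~~
++~~~~~
~~~~~~~
~~~~~~~
~~~~~~~
[9] ~+~~~~~
~+~~~~~
~~~~~~~
~~~~~~~
~~~~~~~

2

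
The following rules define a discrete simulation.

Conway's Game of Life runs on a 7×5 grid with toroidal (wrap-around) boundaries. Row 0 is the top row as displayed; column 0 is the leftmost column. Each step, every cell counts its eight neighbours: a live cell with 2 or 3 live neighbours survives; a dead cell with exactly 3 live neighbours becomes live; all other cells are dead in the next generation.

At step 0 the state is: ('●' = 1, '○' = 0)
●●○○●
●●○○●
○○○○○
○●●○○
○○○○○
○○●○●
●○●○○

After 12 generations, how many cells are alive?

t=0: ●●○○●
●●○○●
○○○○○
○●●○○
○○○○○
○○●○●
●○●○○
t=1: ○○●●○
○●○○●
○○●○○
○○○○○
○●●●○
○●○●○
○○●○○
t=2: ○●●●○
○●○○○
○○○○○
○●○●○
○●○●○
○●○●○
○●○○○
t=3: ●●○○○
○●○○○
○○●○○
○○○○○
●●○●●
●●○○○
●●○●○
t=4: ○○○○●
●●●○○
○○○○○
●●●●●
○●●○●
○○○●○
○○○○○
t=5: ●●○○○
●●○○○
○○○○○
○○○○●
○○○○○
○○●●○
○○○○○
t=6: ●●○○○
●●○○○
●○○○○
○○○○○
○○○●○
○○○○○
○●●○○
t=7: ○○○○○
○○○○●
●●○○○
○○○○○
○○○○○
○○●○○
●●●○○
t=8: ●●○○○
●○○○○
●○○○○
○○○○○
○○○○○
○○●○○
○●●○○
t=9: ●○●○○
●○○○●
○○○○○
○○○○○
○○○○○
○●●○○
●○●○○
t=10: ●○○●○
●●○○●
○○○○○
○○○○○
○○○○○
○●●○○
●○●●○
t=11: ○○○●○
●●○○●
●○○○○
○○○○○
○○○○○
○●●●○
●○○●○
t=12: ○●●●○
●●○○●
●●○○●
○○○○○
○○●○○
○●●●●
○●○●○

16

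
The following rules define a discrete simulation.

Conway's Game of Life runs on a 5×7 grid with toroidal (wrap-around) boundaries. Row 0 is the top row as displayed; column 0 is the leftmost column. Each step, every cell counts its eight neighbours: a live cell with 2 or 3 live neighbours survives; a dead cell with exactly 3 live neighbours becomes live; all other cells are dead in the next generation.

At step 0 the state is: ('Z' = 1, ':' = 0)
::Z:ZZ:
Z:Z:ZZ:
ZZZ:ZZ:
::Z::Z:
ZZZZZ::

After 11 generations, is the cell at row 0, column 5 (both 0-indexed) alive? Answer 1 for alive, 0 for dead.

[0] ::Z:ZZ:
Z:Z:ZZ:
ZZZ:ZZ:
::Z::Z:
ZZZZZ::
[1] Z::::::
Z:Z::::
Z:Z::::
:::::Z:
::::::Z
[2] ZZ::::Z
Z:::::Z
::::::Z
::::::Z
::::::Z
[3] :Z:::Z:
:Z:::Z:
:::::ZZ
Z::::ZZ
:::::ZZ
[4] Z:::ZZ:
Z:::ZZ:
::::Z::
Z:::Z::
::::Z::
[5] :::Z:::
:::Z:::
:::ZZ:Z
:::ZZZ:
:::ZZ:Z
[6] ::ZZ:::
::ZZ:::
::Z::::
::Z:::Z
::Z::::
[7] :Z:::::
:Z:::::
:ZZ::::
:ZZZ:::
:ZZ::::
[8] ZZ:::::
ZZ:::::
Z::Z:::
Z::Z:::
Z::Z:::
[9] ::Z:::Z
::Z:::Z
Z:Z:::Z
ZZZZZ:Z
Z:Z:::Z
[10] ::ZZ:ZZ
::ZZ:ZZ
:::::::
:::::::
:::::::
[11] ::ZZ:ZZ
::ZZ:ZZ
:::::::
:::::::
:::::::

1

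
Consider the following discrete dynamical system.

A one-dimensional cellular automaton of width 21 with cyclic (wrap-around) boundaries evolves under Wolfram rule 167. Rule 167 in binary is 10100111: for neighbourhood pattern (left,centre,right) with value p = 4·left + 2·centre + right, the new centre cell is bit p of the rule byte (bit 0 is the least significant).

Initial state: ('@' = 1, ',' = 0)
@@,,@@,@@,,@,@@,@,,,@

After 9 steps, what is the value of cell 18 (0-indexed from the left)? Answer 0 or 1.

[0] @@,,@@,@@,,@,@@,@,,,@
[1] @,,@,,@,,,@@@,,@@,@@,
[2] @,@@,@@,@@,@,,@,,@,,@
[3] ,@,,@,,@,,@@,@@,@@,@,
[4] @@,@@,@@,@,,@,,@,,@@,
[5] ,,@,,@,,@@,@@,@@,@,,@
[6] ,@@,@@,@,,@,,@,,@@,@@
[7] @,,@,,@@,@@,@@,@,,@,,
[8] @,@@,@,,@,,@,,@@,@@,@
[9] ,@,,@@,@@,@@,@,,@,,@,

0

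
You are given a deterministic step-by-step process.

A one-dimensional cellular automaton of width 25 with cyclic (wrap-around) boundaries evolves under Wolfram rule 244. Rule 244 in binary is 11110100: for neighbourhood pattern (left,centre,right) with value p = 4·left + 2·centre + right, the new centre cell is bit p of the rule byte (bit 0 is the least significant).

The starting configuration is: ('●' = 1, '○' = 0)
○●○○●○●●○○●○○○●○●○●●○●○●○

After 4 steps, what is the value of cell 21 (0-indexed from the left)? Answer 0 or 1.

0

[0] ○●○○●○●●○○●○○○●○●○●●○●○●○
[1] ○●●○●●○●●○●●○○●●●●○●●●●●●
[2] ●○●●○●●○●●○●●○○●●●●○●●●●●
[3] ●●○●●○●●○●●○●●○○●●●●○●●●●
[4] ●●●○●●○●●○●●○●●○○●●●●○●●●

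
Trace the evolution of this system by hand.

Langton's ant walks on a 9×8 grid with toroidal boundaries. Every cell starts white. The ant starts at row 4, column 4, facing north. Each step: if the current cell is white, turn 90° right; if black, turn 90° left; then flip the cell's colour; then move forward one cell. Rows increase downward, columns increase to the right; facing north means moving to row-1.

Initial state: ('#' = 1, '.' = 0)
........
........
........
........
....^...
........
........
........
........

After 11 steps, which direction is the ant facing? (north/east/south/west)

0) ........
........
........
........
....^...
........
........
........
........
1) ........
........
........
........
....#>..
........
........
........
........
2) ........
........
........
........
....##..
.....v..
........
........
........
3) ........
........
........
........
....##..
....<#..
........
........
........
4) ........
........
........
........
....^#..
....##..
........
........
........
5) ........
........
........
........
...<.#..
....##..
........
........
........
6) ........
........
........
...^....
...#.#..
....##..
........
........
........
7) ........
........
........
...#>...
...#.#..
....##..
........
........
........
8) ........
........
........
...##...
...#v#..
....##..
........
........
........
9) ........
........
........
...##...
...<##..
....##..
........
........
........
10) ........
........
........
...##...
....##..
...v##..
........
........
........
11) ........
........
........
...##...
....##..
..<###..
........
........
........

west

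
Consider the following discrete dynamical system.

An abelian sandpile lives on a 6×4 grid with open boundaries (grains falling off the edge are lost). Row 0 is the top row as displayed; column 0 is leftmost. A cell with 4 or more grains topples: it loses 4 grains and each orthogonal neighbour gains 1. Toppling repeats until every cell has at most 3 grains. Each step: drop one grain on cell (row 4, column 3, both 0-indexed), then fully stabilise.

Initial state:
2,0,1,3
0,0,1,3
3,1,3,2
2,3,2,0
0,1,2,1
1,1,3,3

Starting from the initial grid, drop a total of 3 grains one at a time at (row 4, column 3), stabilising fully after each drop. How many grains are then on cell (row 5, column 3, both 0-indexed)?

step 0: 2,0,1,3
0,0,1,3
3,1,3,2
2,3,2,0
0,1,2,1
1,1,3,3
step 1: 2,0,1,3
0,0,1,3
3,1,3,2
2,3,2,0
0,1,2,2
1,1,3,3
step 2: 2,0,1,3
0,0,1,3
3,1,3,2
2,3,2,0
0,1,2,3
1,1,3,3
step 3: 2,0,1,3
0,0,1,3
3,1,3,2
2,3,3,1
0,2,0,2
1,2,1,1

1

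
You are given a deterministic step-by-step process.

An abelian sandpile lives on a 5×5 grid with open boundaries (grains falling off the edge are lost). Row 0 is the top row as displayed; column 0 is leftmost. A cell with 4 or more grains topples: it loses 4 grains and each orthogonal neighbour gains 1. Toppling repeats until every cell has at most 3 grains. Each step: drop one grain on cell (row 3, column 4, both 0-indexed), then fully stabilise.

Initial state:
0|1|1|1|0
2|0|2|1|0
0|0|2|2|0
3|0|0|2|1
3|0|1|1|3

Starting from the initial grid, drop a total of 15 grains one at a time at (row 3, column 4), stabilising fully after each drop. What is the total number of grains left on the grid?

34

0) 0|1|1|1|0
2|0|2|1|0
0|0|2|2|0
3|0|0|2|1
3|0|1|1|3
1) 0|1|1|1|0
2|0|2|1|0
0|0|2|2|0
3|0|0|2|2
3|0|1|1|3
2) 0|1|1|1|0
2|0|2|1|0
0|0|2|2|0
3|0|0|2|3
3|0|1|1|3
3) 0|1|1|1|0
2|0|2|1|0
0|0|2|2|1
3|0|0|3|1
3|0|1|2|0
4) 0|1|1|1|0
2|0|2|1|0
0|0|2|2|1
3|0|0|3|2
3|0|1|2|0
5) 0|1|1|1|0
2|0|2|1|0
0|0|2|2|1
3|0|0|3|3
3|0|1|2|0
6) 0|1|1|1|0
2|0|2|1|0
0|0|2|3|2
3|0|1|0|1
3|0|1|3|1
7) 0|1|1|1|0
2|0|2|1|0
0|0|2|3|2
3|0|1|0|2
3|0|1|3|1
8) 0|1|1|1|0
2|0|2|1|0
0|0|2|3|2
3|0|1|0|3
3|0|1|3|1
9) 0|1|1|1|0
2|0|2|1|0
0|0|2|3|3
3|0|1|1|0
3|0|1|3|2
10) 0|1|1|1|0
2|0|2|1|0
0|0|2|3|3
3|0|1|1|1
3|0|1|3|2
11) 0|1|1|1|0
2|0|2|1|0
0|0|2|3|3
3|0|1|1|2
3|0|1|3|2
12) 0|1|1|1|0
2|0|2|1|0
0|0|2|3|3
3|0|1|1|3
3|0|1|3|2
13) 0|1|1|1|0
2|0|2|2|1
0|0|3|0|1
3|0|1|3|1
3|0|1|3|3
14) 0|1|1|1|0
2|0|2|2|1
0|0|3|0|1
3|0|1|3|2
3|0|1|3|3
15) 0|1|1|1|0
2|0|2|2|1
0|0|3|0|1
3|0|1|3|3
3|0|1|3|3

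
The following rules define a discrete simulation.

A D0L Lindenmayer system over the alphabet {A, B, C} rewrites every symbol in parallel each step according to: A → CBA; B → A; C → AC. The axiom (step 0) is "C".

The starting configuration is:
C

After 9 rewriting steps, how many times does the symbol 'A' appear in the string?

0) C
1) AC
2) CBAAC
3) ACACBACBAAC
4) CBAACCBAACACBAACACBACBAAC
5) ACACBACBAACACACBACBAACCBAACACBACBAACCBAACACBAACACBACBAAC
6) CBAACCBAACACBAACACBACBAACCBAACCBAACACBAACACBACBAACACACBACB…BAACACBACBAACACACBACBAACCBAACACBACBAACCBAACACBAACACBACBAAC  (len 126)
7) ACACBACBAACACACBACBAACCBAACACBACBAACCBAACACBAACACBACBAACAC…BAACACBACBAACACACBACBAACCBAACACBACBAACCBAACACBAACACBACBAAC  (len 283)
8) CBAACCBAACACBAACACBACBAACCBAACCBAACACBAACACBACBAACACACBACB…BAACACBACBAACACACBACBAACCBAACACBACBAACCBAACACBAACACBACBAAC  (len 636)
9) ACACBACBAACACACBACBAACCBAACACBACBAACCBAACACBAACACBACBAACAC…BAACACBACBAACACACBACBAACCBAACACBACBAACCBAACACBAACACBACBAAC  (len 1429)

636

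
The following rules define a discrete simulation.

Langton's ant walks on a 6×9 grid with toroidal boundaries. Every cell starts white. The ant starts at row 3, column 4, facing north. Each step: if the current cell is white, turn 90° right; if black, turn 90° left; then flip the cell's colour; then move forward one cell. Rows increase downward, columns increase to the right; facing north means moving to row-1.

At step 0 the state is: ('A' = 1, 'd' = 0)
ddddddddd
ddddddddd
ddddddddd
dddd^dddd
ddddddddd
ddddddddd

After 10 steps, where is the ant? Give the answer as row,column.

4,3

0) ddddddddd
ddddddddd
ddddddddd
dddd^dddd
ddddddddd
ddddddddd
1) ddddddddd
ddddddddd
ddddddddd
ddddA>ddd
ddddddddd
ddddddddd
2) ddddddddd
ddddddddd
ddddddddd
ddddAAddd
dddddvddd
ddddddddd
3) ddddddddd
ddddddddd
ddddddddd
ddddAAddd
dddd<Addd
ddddddddd
4) ddddddddd
ddddddddd
ddddddddd
dddd^Addd
ddddAAddd
ddddddddd
5) ddddddddd
ddddddddd
ddddddddd
ddd<dAddd
ddddAAddd
ddddddddd
6) ddddddddd
ddddddddd
ddd^ddddd
dddAdAddd
ddddAAddd
ddddddddd
7) ddddddddd
ddddddddd
dddA>dddd
dddAdAddd
ddddAAddd
ddddddddd
8) ddddddddd
ddddddddd
dddAAdddd
dddAvAddd
ddddAAddd
ddddddddd
9) ddddddddd
ddddddddd
dddAAdddd
ddd<AAddd
ddddAAddd
ddddddddd
10) ddddddddd
ddddddddd
dddAAdddd
ddddAAddd
dddvAAddd
ddddddddd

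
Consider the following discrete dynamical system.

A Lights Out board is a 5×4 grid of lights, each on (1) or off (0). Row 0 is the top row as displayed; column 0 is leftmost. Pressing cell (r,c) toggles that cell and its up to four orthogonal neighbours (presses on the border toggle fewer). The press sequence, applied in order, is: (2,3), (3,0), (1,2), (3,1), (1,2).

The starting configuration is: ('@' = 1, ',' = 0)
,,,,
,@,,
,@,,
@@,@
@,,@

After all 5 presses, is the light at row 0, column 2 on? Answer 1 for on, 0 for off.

0

gen 0: ,,,,
,@,,
,@,,
@@,@
@,,@
gen 1: ,,,,
,@,@
,@@@
@@,,
@,,@
gen 2: ,,,,
,@,@
@@@@
,,,,
,,,@
gen 3: ,,@,
,,@,
@@,@
,,,,
,,,@
gen 4: ,,@,
,,@,
@,,@
@@@,
,@,@
gen 5: ,,,,
,@,@
@,@@
@@@,
,@,@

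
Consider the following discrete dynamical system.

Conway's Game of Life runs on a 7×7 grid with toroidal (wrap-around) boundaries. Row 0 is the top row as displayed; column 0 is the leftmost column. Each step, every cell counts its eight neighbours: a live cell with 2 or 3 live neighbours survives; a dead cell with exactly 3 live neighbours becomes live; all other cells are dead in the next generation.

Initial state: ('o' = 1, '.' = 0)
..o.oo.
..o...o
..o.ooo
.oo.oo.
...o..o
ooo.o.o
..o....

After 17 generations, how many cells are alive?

2

[0] ..o.oo.
..o...o
..o.ooo
.oo.oo.
...o..o
ooo.o.o
..o....
[1] .oo..o.
.oo...o
o.o.o.o
ooo....
......o
ooo..oo
o.o.o.o
[2] .....o.
......o
.....oo
..oo.o.
.....o.
..oo...
....o..
[3] .....o.
......o
....ooo
.....o.
.......
...oo..
...oo..
[4] ....oo.
....o.o
....o.o
....ooo
....o..
...oo..
...o.o.
[5] ...o..o
...oo.o
o..oo.o
...oo.o
.......
...o.o.
...o.o.
[6] ..oo..o
..o...o
o.o...o
o..oo.o
...o.o.
.......
..oo.oo
[7] oo..o.o
..o..oo
..o....
ooooo..
...o.oo
..oo.oo
..ooooo
[8] .o.....
..oo.oo
o...ooo
oo..ooo
.......
o......
.......
[9] ..o....
.ooo...
..o....
.o..o..
.o...o.
.......
.......
[10] .ooo...
.o.o...
.......
.oo....
.......
.......
.......
[11] .o.o...
.o.o...
.o.....
.......
.......
.......
..o....
[12] .o.o...
oo.....
..o....
.......
.......
.......
..o....
[13] oo.....
oo.....
.o.....
.......
.......
.......
..o....
[14] o.o....
..o....
oo.....
.......
.......
.......
.o.....
[15] ..o....
o.o....
.o.....
.......
.......
.......
.o.....
[16] ..o....
..o....
.o.....
.......
.......
.......
.......
[17] .......
.oo....
.......
.......
.......
.......
.......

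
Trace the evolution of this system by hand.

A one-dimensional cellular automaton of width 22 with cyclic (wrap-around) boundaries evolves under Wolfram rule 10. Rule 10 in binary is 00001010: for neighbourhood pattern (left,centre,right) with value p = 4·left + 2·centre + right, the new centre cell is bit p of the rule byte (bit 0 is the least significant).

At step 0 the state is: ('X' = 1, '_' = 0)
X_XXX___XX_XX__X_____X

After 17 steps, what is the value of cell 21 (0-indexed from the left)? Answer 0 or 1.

0

k=0  X_XXX___XX_XX__X_____X
k=1  __X____XX__X__X_____XX
k=2  _X____XX__X__X_____XX_
k=3  X____XX__X__X_____XX__
k=4  ____XX__X__X_____XX__X
k=5  ___XX__X__X_____XX__X_
k=6  __XX__X__X_____XX__X__
k=7  _XX__X__X_____XX__X___
k=8  XX__X__X_____XX__X____
k=9  X__X__X_____XX__X____X
k=10  __X__X_____XX__X____XX
k=11  _X__X_____XX__X____XX_
k=12  X__X_____XX__X____XX__
k=13  __X_____XX__X____XX__X
k=14  _X_____XX__X____XX__X_
k=15  X_____XX__X____XX__X__
k=16  _____XX__X____XX__X__X
k=17  ____XX__X____XX__X__X_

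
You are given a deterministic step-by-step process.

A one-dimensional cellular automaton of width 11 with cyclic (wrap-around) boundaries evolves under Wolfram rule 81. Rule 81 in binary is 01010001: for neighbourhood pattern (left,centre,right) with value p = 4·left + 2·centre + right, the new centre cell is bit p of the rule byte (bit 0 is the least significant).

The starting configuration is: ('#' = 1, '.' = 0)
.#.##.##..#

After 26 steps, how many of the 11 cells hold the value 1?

7

step 0: .#.##.##..#
step 1: ....#..##..
step 2: ###..#..###
step 3: ..##..#....
step 4: #..##..####
step 5: ##..##.....
step 6: .##..#####.
step 7: ..##.....##
step 8: #..#####..#
step 9: ##.....##..
step 10: .#####..##.
step 11: .....##..##
step 12: ####..##..#
step 13: ...##..##..
step 14: ##..##..###
step 15: .##..##....
step 16: ..##..#####
step 17: #..##.....#
step 18: ##..#####..
step 19: .##.....##.
step 20: ..#####..##
step 21: #.....##..#
step 22: #####..##..
step 23: ....##..##.
step 24: ###..##..##
step 25: ..##..##...
step 26: #..##..####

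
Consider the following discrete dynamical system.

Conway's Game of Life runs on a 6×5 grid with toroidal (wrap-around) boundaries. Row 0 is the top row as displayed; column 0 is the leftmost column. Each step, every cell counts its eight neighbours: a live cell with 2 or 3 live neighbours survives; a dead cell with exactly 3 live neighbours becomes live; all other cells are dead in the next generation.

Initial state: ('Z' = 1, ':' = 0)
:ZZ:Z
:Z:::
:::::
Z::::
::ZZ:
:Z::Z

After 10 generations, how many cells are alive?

11

k=0  :ZZ:Z
:Z:::
:::::
Z::::
::ZZ:
:Z::Z
k=1  :ZZZ:
ZZZ::
:::::
:::::
ZZZZZ
:Z::Z
k=2  :::ZZ
Z::Z:
:Z:::
ZZZZZ
:ZZZZ
:::::
k=3  :::ZZ
Z:ZZ:
:::::
:::::
:::::
Z::::
k=4  ZZZZ:
::ZZ:
:::::
:::::
:::::
::::Z
k=5  ZZ:::
:::ZZ
:::::
:::::
:::::
ZZZZZ
k=6  :::::
Z:::Z
:::::
:::::
ZZZZZ
::ZZZ
k=7  Z::::
:::::
:::::
ZZZZZ
ZZ:::
:::::
k=8  :::::
:::::
ZZZZZ
::ZZZ
:::Z:
ZZ:::
k=9  :::::
ZZZZZ
ZZ:::
:::::
ZZ:Z:
:::::
k=10  ZZZZZ
::ZZZ
:::Z:
::Z:Z
:::::
:::::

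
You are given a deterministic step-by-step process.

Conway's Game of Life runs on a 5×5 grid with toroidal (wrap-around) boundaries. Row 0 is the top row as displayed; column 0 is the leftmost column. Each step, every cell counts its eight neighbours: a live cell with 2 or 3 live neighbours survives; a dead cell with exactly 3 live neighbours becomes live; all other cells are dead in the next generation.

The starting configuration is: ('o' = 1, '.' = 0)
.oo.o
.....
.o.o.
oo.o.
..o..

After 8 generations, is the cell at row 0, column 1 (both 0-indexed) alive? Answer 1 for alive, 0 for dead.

1

t=0: .oo.o
.....
.o.o.
oo.o.
..o..
t=1: .ooo.
oo.o.
oo..o
oo.oo
....o
t=2: .o.o.
...o.
.....
.ooo.
.....
t=3: ..o..
..o..
...o.
..o..
.o.o.
t=4: .ooo.
..oo.
..oo.
..oo.
.o.o.
t=5: .o..o
....o
.o..o
.o..o
.o..o
t=6: ...oo
...oo
...oo
.oooo
.oooo
t=7: .....
o.o..
.....
.o...
.o...
t=8: .o...
.....
.o...
.....
.....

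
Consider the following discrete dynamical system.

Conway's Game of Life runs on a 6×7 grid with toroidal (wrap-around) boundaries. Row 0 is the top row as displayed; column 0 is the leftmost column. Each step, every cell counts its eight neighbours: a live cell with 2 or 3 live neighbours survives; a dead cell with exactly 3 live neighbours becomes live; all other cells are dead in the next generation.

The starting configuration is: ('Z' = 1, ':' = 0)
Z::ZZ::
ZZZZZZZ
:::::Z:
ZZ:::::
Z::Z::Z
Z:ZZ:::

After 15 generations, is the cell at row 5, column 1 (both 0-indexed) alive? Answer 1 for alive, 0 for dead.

1

step 0: Z::ZZ::
ZZZZZZZ
:::::Z:
ZZ:::::
Z::Z::Z
Z:ZZ:::
step 1: :::::::
ZZZ::::
:::Z:Z:
ZZ:::::
:::Z::Z
Z:Z::::
step 2: Z:Z::::
:ZZ::::
::::::Z
Z:Z:Z:Z
::Z:::Z
:::::::
step 3: ::Z::::
ZZZ::::
::ZZ:ZZ
ZZ:Z::Z
ZZ:Z:ZZ
:Z:::::
step 4: Z:Z::::
Z:::::Z
:::ZZZ:
:::Z:::
::::ZZ:
:Z::::Z
step 5: :::::::
ZZ:ZZZZ
:::ZZZZ
:::Z:::
::::ZZ:
ZZ:::ZZ
step 6: ::Z::::
Z:ZZ:::
:::::::
:::Z::Z
Z:::ZZ:
Z:::ZZZ
step 7: Z:Z:ZZ:
:ZZZ:::
::ZZ:::
::::ZZZ
Z::Z:::
ZZ:ZZ::
step 8: Z::::ZZ
:::::::
:Z:::Z:
::Z:ZZZ
ZZZZ:::
Z::::Z:
step 9: Z::::Z:
Z::::Z:
::::ZZZ
::::ZZZ
Z:ZZ:::
::Z:ZZ:
step 10: :Z:::Z:
Z::::::
Z::::::
Z::::::
:ZZ::::
::Z:ZZ:
step 11: :Z::ZZZ
ZZ::::Z
ZZ::::Z
Z::::::
:ZZZ:::
::ZZZZ:
step 12: :Z:::::
::Z::::
:::::::
::::::Z
:Z:::::
Z:::::Z
step 13: ZZ:::::
:::::::
:::::::
:::::::
::::::Z
ZZ:::::
step 14: ZZ:::::
:::::::
:::::::
:::::::
Z::::::
:Z::::Z
step 15: ZZ:::::
:::::::
:::::::
:::::::
Z::::::
:Z::::Z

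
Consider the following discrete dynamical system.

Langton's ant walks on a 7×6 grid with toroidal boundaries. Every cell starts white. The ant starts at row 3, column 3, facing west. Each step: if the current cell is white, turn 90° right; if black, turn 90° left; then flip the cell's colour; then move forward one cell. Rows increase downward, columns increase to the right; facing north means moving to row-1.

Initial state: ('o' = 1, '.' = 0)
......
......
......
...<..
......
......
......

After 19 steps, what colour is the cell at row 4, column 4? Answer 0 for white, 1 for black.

1

t=0: ......
......
......
...<..
......
......
......
t=1: ......
......
...^..
...o..
......
......
......
t=2: ......
......
...o>.
...o..
......
......
......
t=3: ......
......
...oo.
...ov.
......
......
......
t=4: ......
......
...oo.
...<o.
......
......
......
t=5: ......
......
...oo.
....o.
...v..
......
......
t=6: ......
......
...oo.
....o.
..<o..
......
......
t=7: ......
......
...oo.
..^.o.
..oo..
......
......
t=8: ......
......
...oo.
..o>o.
..oo..
......
......
t=9: ......
......
...oo.
..ooo.
..ov..
......
......
t=10: ......
......
...oo.
..ooo.
..o.>.
......
......
t=11: ......
......
...oo.
..ooo.
..o.o.
....v.
......
t=12: ......
......
...oo.
..ooo.
..o.o.
...<o.
......
t=13: ......
......
...oo.
..ooo.
..o^o.
...oo.
......
t=14: ......
......
...oo.
..ooo.
..oo>.
...oo.
......
t=15: ......
......
...oo.
..oo^.
..oo..
...oo.
......
t=16: ......
......
...oo.
..o<..
..oo..
...oo.
......
t=17: ......
......
...oo.
..o...
..ov..
...oo.
......
t=18: ......
......
...oo.
..o...
..o.>.
...oo.
......
t=19: ......
......
...oo.
..o...
..o.o.
...ov.
......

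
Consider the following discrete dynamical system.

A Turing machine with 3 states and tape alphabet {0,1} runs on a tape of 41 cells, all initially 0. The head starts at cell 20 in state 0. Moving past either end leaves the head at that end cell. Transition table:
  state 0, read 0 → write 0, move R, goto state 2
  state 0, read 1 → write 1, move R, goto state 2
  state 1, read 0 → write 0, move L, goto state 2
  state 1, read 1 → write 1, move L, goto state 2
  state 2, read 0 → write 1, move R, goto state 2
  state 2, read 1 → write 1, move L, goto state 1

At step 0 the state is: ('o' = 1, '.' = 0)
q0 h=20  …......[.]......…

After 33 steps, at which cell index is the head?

gen 0: q0 h=20  …......[.]......…
gen 1: q2 h=21  …......[.]......…
gen 2: q2 h=22  ….....o[.]......…
gen 3: q2 h=23  …....oo[.]......…
gen 4: q2 h=24  …...ooo[.]......…
gen 5: q2 h=25  …..oooo[.]......…
gen 6: q2 h=26  ….ooooo[.]......…
gen 7: q2 h=27  …oooooo[.]......…
gen 8: q2 h=28  …oooooo[.]......…
gen 9: q2 h=29  …oooooo[.]......…
gen 10: q2 h=30  …oooooo[.]......…
gen 11: q2 h=31  …oooooo[.]......…
gen 12: q2 h=32  …oooooo[.]......…
gen 13: q2 h=33  …oooooo[.]......…
gen 14: q2 h=34  …oooooo[.]......|
gen 15: q2 h=35  …oooooo[.].....|
gen 16: q2 h=36  …oooooo[.]....|
gen 17: q2 h=37  …oooooo[.]...|
gen 18: q2 h=38  …oooooo[.]..|
gen 19: q2 h=39  …oooooo[.].|
gen 20: q2 h=40  …oooooo[.]|
gen 21: q2 h=40  …oooooo[o]|
gen 22: q1 h=39  …oooooo[o]o|
gen 23: q2 h=38  …oooooo[o]oo|
gen 24: q1 h=37  …oooooo[o]ooo|
gen 25: q2 h=36  …oooooo[o]oooo|
gen 26: q1 h=35  …oooooo[o]ooooo|
gen 27: q2 h=34  …oooooo[o]oooooo|
gen 28: q1 h=33  …oooooo[o]oooooo…
gen 29: q2 h=32  …oooooo[o]oooooo…
gen 30: q1 h=31  …oooooo[o]oooooo…
gen 31: q2 h=30  …oooooo[o]oooooo…
gen 32: q1 h=29  …oooooo[o]oooooo…
gen 33: q2 h=28  …oooooo[o]oooooo…

28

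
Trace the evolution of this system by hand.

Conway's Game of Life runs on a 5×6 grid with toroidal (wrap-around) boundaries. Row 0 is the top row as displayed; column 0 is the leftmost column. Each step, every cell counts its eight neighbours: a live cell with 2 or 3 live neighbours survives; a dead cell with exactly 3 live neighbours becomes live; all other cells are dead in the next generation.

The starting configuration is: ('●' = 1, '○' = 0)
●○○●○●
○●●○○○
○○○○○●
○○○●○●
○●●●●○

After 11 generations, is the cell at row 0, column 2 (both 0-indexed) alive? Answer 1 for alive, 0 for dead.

0

k=0  ●○○●○●
○●●○○○
○○○○○●
○○○●○●
○●●●●○
k=1  ●○○○○●
○●●○●●
●○●○●○
●○○●○●
○●○○○○
k=2  ○○●○●●
○○●○●○
○○●○○○
●○●●●●
○●○○●○
k=3  ○●●○●●
○●●○●●
○○●○○○
●○●○●●
○●○○○○
k=4  ○○○○●●
○○○○●●
○○●○○○
●○●●○●
○○○○○○
k=5  ○○○○●●
○○○●●●
●●●○○○
○●●●○○
●○○●○○
k=6  ●○○○○○
○●●●○○
●○○○○●
○○○●○○
●●○●○●
k=7  ○○○●●●
○●●○○●
●●○●●○
○●●○○○
●●●○●●
k=8  ○○○○○○
○●○○○○
○○○●●●
○○○○○○
○○○○○○
k=9  ○○○○○○
○○○○●○
○○○○●○
○○○○●○
○○○○○○
k=10  ○○○○○○
○○○○○○
○○○●●●
○○○○○○
○○○○○○
k=11  ○○○○○○
○○○○●○
○○○○●○
○○○○●○
○○○○○○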